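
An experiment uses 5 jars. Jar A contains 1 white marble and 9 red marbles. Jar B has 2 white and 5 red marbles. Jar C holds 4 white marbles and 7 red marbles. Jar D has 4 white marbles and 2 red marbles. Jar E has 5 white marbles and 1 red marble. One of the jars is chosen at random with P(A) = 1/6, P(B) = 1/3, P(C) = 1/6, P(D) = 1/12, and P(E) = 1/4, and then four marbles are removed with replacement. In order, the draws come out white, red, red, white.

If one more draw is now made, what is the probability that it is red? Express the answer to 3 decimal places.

For each hypothesis, P(data | H) works out to: P(data | jar A) = (1/10)(9/10)(9/10)(1/10) = 0.0081; P(data | jar B) = (2/7)(5/7)(5/7)(2/7) = 0.041649; P(data | jar C) = (4/11)(7/11)(7/11)(4/11) = 0.053548; P(data | jar D) = (4/6)(2/6)(2/6)(4/6) = 0.049383; P(data | jar E) = (5/6)(1/6)(1/6)(5/6) = 0.01929.
Weighting by the prior gives 1/6 · 0.0081 = 0.00135, 1/3 · 0.041649 = 0.013883, 1/6 · 0.053548 = 0.0089247, 1/12 · 0.049383 = 0.0041152, 1/4 · 0.01929 = 0.0048225; with total 0.033096.
Dividing through by the total gives posterior P(jar A | data) = 0.040791, P(jar B | data) = 0.41949, P(jar C | data) = 0.26966, P(jar D | data) = 0.12434, P(jar E | data) = 0.14572.
The predictive probability is P(red next | data) = (9/10)(0.040791) + (5/7)(0.41949) + (7/11)(0.26966) + (1/3)(0.12434) + (1/6)(0.14572) = 0.57368.

0.574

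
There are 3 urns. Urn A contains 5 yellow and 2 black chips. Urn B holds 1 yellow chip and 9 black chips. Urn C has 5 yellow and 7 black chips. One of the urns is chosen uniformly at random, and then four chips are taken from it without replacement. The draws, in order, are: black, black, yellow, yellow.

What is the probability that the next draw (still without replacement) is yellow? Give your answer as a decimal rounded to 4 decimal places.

0.6265

For each hypothesis, P(data | H) works out to: P(data | urn A) = (2/7)(1/6)(5/5)(4/4) = 0.047619; P(data | urn B) = (9/10)(8/9)(1/8)(0/7) = 0; P(data | urn C) = (7/12)(6/11)(5/10)(4/9) = 0.070707.
Multiplying each by its prior: 1/3 · 0.047619 = 0.015873, 1/3 · 0 = 0, 1/3 · 0.070707 = 0.023569; summing to 0.039442.
The posterior is then P(urn A | data) = 0.40244, P(urn B | data) = 0, P(urn C | data) = 0.59756.
The predictive probability is P(yellow next | data) = (1)(0.40244) + (3/8)(0.59756) = 0.62652.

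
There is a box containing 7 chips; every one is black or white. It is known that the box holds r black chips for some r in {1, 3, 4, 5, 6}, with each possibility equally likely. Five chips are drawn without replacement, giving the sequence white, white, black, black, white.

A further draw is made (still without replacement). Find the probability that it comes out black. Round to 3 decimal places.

The likelihood of the observed sequence under each hypothesis: P(data | r = 1) = (6/7)(5/6)(1/5)(0/4) = 0; P(data | r = 3) = (4/7)(3/6)(3/5)(2/4)(2/3) = 2/35; P(data | r = 4) = (3/7)(2/6)(4/5)(3/4)(1/3) = 1/35; P(data | r = 5) = (2/7)(1/6)(5/5)(4/4)(0/3) = 0; P(data | r = 6) = (1/7)(0/6) = 0.
Multiplying each by its prior: 1/5 · 0 = 0, 1/5 · 2/35 = 2/175, 1/5 · 1/35 = 1/175, 1/5 · 0 = 0, 1/5 · 0 = 0; these sum to 3/175.
The posterior is then P(r = 1 | data) = 0, P(r = 3 | data) = 2/3, P(r = 4 | data) = 1/3, P(r = 5 | data) = 0, P(r = 6 | data) = 0.
Averaging over the posterior, P(black next | data) = (1/2)(2/3) + (1)(1/3) = 2/3.

0.667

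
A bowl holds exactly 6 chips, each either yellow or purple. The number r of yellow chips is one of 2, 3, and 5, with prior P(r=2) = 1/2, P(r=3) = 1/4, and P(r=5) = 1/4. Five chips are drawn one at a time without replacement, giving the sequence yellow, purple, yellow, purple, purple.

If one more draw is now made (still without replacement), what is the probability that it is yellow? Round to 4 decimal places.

0.2727

The likelihood of the observed sequence under each hypothesis: P(data | r = 2) = (2/6)(4/5)(1/4)(3/3)(2/2) = 1/15; P(data | r = 3) = (3/6)(3/5)(2/4)(2/3)(1/2) = 1/20; P(data | r = 5) = (5/6)(1/5)(4/4)(0/3) = 0.
The prior-weighted likelihoods are 1/2 · 1/15 = 1/30, 1/4 · 1/20 = 1/80, 1/4 · 0 = 0; summing to 11/240.
The posterior is then P(r = 2 | data) = 8/11, P(r = 3 | data) = 3/11, P(r = 5 | data) = 0.
So P(yellow next | data) = Σ P(yellow next | H) P(H | data) = (0)(8/11) + (1)(3/11) = 3/11.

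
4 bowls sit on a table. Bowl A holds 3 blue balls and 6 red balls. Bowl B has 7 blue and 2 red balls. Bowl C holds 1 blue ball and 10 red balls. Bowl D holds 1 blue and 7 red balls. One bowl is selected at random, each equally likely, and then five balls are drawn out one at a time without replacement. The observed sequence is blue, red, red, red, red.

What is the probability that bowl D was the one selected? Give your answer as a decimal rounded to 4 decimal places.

Under each hypothesis, the probability of the observed sequence is: P(data | bowl A) = (3/9)(6/8)(5/7)(4/6)(3/5) = 0.071429; P(data | bowl B) = (7/9)(2/8)(1/7)(0/6) = 0; P(data | bowl C) = (1/11)(10/10)(9/9)(8/8)(7/7) = 0.090909; P(data | bowl D) = (1/8)(7/7)(6/6)(5/5)(4/4) = 0.125.
Weighting by the prior gives 1/4 · 0.071429 = 0.017857, 1/4 · 0 = 0, 1/4 · 0.090909 = 0.022727, 1/4 · 0.125 = 0.03125; with total 0.071834.
Therefore the posterior P(bowl D | data) = (0.03125) / (0.071834) = 0.43503.

0.4350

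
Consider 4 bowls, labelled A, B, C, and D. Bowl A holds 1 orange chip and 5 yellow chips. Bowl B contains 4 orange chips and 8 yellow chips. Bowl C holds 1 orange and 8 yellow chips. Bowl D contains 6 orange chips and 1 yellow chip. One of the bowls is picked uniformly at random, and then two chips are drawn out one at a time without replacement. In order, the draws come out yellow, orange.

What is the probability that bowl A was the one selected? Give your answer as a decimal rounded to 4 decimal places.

Compute the likelihood of the observed sequence for each case: P(data | bowl A) = (5/6)(1/5) = 0.16667; P(data | bowl B) = (8/12)(4/11) = 0.24242; P(data | bowl C) = (8/9)(1/8) = 0.11111; P(data | bowl D) = (1/7)(6/6) = 0.14286.
The prior-weighted likelihoods are 1/4 · 0.16667 = 0.041667, 1/4 · 0.24242 = 0.060606, 1/4 · 0.11111 = 0.027778, 1/4 · 0.14286 = 0.035714; with total 0.16576.
So P(bowl A | data) = (0.041667) / (0.16576) = 0.25136.

0.2514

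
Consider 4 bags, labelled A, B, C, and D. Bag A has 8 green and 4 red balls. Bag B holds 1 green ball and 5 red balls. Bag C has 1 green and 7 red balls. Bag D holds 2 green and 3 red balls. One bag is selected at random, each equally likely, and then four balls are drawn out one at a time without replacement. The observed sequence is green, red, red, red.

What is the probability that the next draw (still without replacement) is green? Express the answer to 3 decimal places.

Compute the likelihood of the observed sequence for each case: P(data | bag A) = (8/12)(4/11)(3/10)(2/9) = 0.016162; P(data | bag B) = (1/6)(5/5)(4/4)(3/3) = 0.16667; P(data | bag C) = (1/8)(7/7)(6/6)(5/5) = 0.125; P(data | bag D) = (2/5)(3/4)(2/3)(1/2) = 0.1.
The prior-weighted likelihoods are 1/4 · 0.016162 = 0.0040404, 1/4 · 0.16667 = 0.041667, 1/4 · 0.125 = 0.03125, 1/4 · 0.1 = 0.025; summing to 0.10196.
Dividing through by the total gives posterior P(bag A | data) = 0.039628, P(bag B | data) = 0.40867, P(bag C | data) = 0.3065, P(bag D | data) = 0.2452.
Averaging over the posterior, P(green next | data) = (7/8)(0.039628) + (0)(0.40867) + (0)(0.3065) + (1)(0.2452) = 0.27988.

0.280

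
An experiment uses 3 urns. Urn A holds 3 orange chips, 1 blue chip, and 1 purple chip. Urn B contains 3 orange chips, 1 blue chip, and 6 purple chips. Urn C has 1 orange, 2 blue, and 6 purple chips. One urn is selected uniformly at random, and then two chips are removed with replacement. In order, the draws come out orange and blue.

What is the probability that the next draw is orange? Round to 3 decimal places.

For each hypothesis, P(data | H) works out to: P(data | urn A) = (3/5)(1/5) = 0.12; P(data | urn B) = (3/10)(1/10) = 0.03; P(data | urn C) = (1/9)(2/9) = 0.024691.
Multiplying each by its prior: 1/3 · 0.12 = 0.04, 1/3 · 0.03 = 0.01, 1/3 · 0.024691 = 0.0082305; these sum to 0.05823.
Normalising, the posterior is P(urn A | data) = 0.68693, P(urn B | data) = 0.17173, P(urn C | data) = 0.14134.
Averaging over the posterior, P(orange next | data) = (3/5)(0.68693) + (3/10)(0.17173) + (1/9)(0.14134) = 0.47938.

0.479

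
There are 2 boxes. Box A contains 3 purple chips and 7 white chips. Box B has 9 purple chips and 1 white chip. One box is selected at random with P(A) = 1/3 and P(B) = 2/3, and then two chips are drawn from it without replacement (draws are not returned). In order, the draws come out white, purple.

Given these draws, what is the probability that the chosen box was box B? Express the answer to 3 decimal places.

Compute the likelihood of the observed sequence for each case: P(data | box A) = (7/10)(3/9) = 7/30; P(data | box B) = (1/10)(9/9) = 1/10.
The prior-weighted likelihoods are 1/3 · 7/30 = 7/90, 2/3 · 1/10 = 1/15; with total 13/90.
By Bayes' rule, P(box B | data) = (1/15) / (13/90) = 6/13.

0.462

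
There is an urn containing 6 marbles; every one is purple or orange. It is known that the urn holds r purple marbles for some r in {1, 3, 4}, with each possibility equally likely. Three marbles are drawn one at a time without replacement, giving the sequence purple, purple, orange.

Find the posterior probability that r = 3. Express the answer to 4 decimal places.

0.4286

The likelihood of the observed sequence under each hypothesis: P(data | r = 1) = (1/6)(0/5) = 0; P(data | r = 3) = (3/6)(2/5)(3/4) = 3/20; P(data | r = 4) = (4/6)(3/5)(2/4) = 1/5.
Weighting by the prior gives 1/3 · 0 = 0, 1/3 · 3/20 = 1/20, 1/3 · 1/5 = 1/15; summing to 7/60.
By Bayes' rule, P(r = 3 | data) = (1/20) / (7/60) = 3/7.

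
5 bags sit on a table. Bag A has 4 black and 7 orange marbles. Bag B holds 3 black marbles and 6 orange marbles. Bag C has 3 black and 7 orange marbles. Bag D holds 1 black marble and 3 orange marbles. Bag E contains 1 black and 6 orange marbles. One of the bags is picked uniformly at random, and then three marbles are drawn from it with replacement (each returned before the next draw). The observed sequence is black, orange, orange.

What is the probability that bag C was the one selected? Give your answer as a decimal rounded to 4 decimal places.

0.2137

Under each hypothesis, the probability of the observed sequence is: P(data | bag A) = (4/11)(7/11)(7/11) = 0.14726; P(data | bag B) = (3/9)(6/9)(6/9) = 0.14815; P(data | bag C) = (3/10)(7/10)(7/10) = 0.147; P(data | bag D) = (1/4)(3/4)(3/4) = 0.14062; P(data | bag E) = (1/7)(6/7)(6/7) = 0.10496.
Weighting by the prior gives 1/5 · 0.14726 = 0.029452, 1/5 · 0.14815 = 0.02963, 1/5 · 0.147 = 0.0294, 1/5 · 0.14062 = 0.028125, 1/5 · 0.10496 = 0.020991; summing to 0.1376.
Hence P(bag C | data) = (0.0294) / (0.1376) = 0.21367.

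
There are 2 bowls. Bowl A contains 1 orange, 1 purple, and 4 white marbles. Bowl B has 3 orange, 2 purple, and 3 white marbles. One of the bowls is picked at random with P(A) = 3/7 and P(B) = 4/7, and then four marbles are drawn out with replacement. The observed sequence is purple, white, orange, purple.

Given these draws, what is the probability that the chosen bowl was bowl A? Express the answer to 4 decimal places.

0.2085

For each hypothesis, P(data | H) works out to: P(data | bowl A) = (1/6)(4/6)(1/6)(1/6) = 0.0030864; P(data | bowl B) = (2/8)(3/8)(3/8)(2/8) = 0.0087891.
The prior-weighted likelihoods are 3/7 · 0.0030864 = 0.0013228, 4/7 · 0.0087891 = 0.0050223; summing to 0.0063451.
So P(bowl A | data) = (0.0013228) / (0.0063451) = 0.20847.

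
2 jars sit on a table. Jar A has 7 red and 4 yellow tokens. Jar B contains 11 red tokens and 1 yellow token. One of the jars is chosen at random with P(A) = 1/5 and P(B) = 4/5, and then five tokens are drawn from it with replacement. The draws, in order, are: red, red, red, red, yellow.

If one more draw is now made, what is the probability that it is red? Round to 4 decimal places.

0.8600

Under each hypothesis, the probability of the observed sequence is: P(data | jar A) = (7/11)(7/11)(7/11)(7/11)(4/11) = 0.059633; P(data | jar B) = (11/12)(11/12)(11/12)(11/12)(1/12) = 0.058839.
Weighting by the prior gives 1/5 · 0.059633 = 0.011927, 4/5 · 0.058839 = 0.047071; summing to 0.058998.
The posterior is then P(jar A | data) = 0.20215, P(jar B | data) = 0.79785.
Averaging over the posterior, P(red next | data) = (7/11)(0.20215) + (11/12)(0.79785) = 0.86.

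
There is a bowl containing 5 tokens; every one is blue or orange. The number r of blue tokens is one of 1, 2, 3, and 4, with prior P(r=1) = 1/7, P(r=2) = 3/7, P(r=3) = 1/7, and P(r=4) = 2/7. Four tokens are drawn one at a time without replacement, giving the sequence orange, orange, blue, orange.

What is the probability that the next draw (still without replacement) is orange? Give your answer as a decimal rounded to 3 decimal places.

0.400

Under each hypothesis, the probability of the observed sequence is: P(data | r = 1) = (4/5)(3/4)(1/3)(2/2) = 1/5; P(data | r = 2) = (3/5)(2/4)(2/3)(1/2) = 1/10; P(data | r = 3) = (2/5)(1/4)(3/3)(0/2) = 0; P(data | r = 4) = (1/5)(0/4) = 0.
Multiplying each by its prior: 1/7 · 1/5 = 1/35, 3/7 · 1/10 = 3/70, 1/7 · 0 = 0, 2/7 · 0 = 0; these sum to 1/14.
Normalising, the posterior is P(r = 1 | data) = 2/5, P(r = 2 | data) = 3/5, P(r = 3 | data) = 0, P(r = 4 | data) = 0.
Averaging over the posterior, P(orange next | data) = (1)(2/5) + (0)(3/5) = 2/5.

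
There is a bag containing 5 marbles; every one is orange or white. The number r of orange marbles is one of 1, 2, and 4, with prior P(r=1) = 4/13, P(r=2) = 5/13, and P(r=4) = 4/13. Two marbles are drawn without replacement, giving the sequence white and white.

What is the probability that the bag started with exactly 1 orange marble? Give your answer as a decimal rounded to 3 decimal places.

Compute the likelihood of the observed sequence for each case: P(data | r = 1) = (4/5)(3/4) = 3/5; P(data | r = 2) = (3/5)(2/4) = 3/10; P(data | r = 4) = (1/5)(0/4) = 0.
Weighting by the prior gives 4/13 · 3/5 = 12/65, 5/13 · 3/10 = 3/26, 4/13 · 0 = 0; summing to 3/10.
By Bayes' rule, P(r = 1 | data) = (12/65) / (3/10) = 8/13.

0.615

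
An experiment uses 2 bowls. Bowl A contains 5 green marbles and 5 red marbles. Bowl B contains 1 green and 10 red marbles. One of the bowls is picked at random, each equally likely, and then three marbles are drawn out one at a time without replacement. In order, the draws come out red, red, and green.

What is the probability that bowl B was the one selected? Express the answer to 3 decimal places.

Compute the likelihood of the observed sequence for each case: P(data | bowl A) = (5/10)(4/9)(5/8) = 5/36; P(data | bowl B) = (10/11)(9/10)(1/9) = 1/11.
The prior-weighted likelihoods are 1/2 · 5/36 = 5/72, 1/2 · 1/11 = 1/22; with total 91/792.
Hence P(bowl B | data) = (1/22) / (91/792) = 36/91.

0.396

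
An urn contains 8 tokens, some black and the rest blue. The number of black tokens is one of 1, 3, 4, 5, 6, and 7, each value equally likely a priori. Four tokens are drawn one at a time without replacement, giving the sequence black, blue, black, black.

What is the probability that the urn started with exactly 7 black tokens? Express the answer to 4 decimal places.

0.2778

The likelihood of the observed sequence under each hypothesis: P(data | r = 1) = (1/8)(7/7)(0/6) = 0; P(data | r = 3) = (3/8)(5/7)(2/6)(1/5) = 1/56; P(data | r = 4) = (4/8)(4/7)(3/6)(2/5) = 2/35; P(data | r = 5) = (5/8)(3/7)(4/6)(3/5) = 3/28; P(data | r = 6) = (6/8)(2/7)(5/6)(4/5) = 1/7; P(data | r = 7) = (7/8)(1/7)(6/6)(5/5) = 1/8.
Multiplying each by its prior: 1/6 · 0 = 0, 1/6 · 1/56 = 1/336, 1/6 · 2/35 = 1/105, 1/6 · 3/28 = 1/56, 1/6 · 1/7 = 1/42, 1/6 · 1/8 = 1/48; summing to 3/40.
So P(r = 7 | data) = (1/48) / (3/40) = 5/18.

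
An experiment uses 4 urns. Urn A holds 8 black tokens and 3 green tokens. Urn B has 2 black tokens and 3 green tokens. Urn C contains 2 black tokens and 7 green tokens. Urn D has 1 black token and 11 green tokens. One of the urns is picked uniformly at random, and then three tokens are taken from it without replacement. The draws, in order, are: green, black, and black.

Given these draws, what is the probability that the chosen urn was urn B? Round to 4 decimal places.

Compute the likelihood of the observed sequence for each case: P(data | urn A) = (3/11)(8/10)(7/9) = 0.1697; P(data | urn B) = (3/5)(2/4)(1/3) = 0.1; P(data | urn C) = (7/9)(2/8)(1/7) = 0.027778; P(data | urn D) = (11/12)(1/11)(0/10) = 0.
Multiplying each by its prior: 1/4 · 0.1697 = 0.042424, 1/4 · 0.1 = 0.025, 1/4 · 0.027778 = 0.0069444, 1/4 · 0 = 0; with total 0.074369.
By Bayes' rule, P(urn B | data) = (0.025) / (0.074369) = 0.33616.

0.3362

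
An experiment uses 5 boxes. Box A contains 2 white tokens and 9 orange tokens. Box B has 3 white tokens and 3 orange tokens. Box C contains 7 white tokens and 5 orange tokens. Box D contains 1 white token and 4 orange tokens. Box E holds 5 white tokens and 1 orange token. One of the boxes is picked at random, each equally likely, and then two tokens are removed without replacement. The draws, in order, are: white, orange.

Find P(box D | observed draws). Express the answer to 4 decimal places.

For each hypothesis, P(data | H) works out to: P(data | box A) = (2/11)(9/10) = 0.16364; P(data | box B) = (3/6)(3/5) = 0.3; P(data | box C) = (7/12)(5/11) = 0.26515; P(data | box D) = (1/5)(4/4) = 0.2; P(data | box E) = (5/6)(1/5) = 0.16667.
Multiplying each by its prior: 1/5 · 0.16364 = 0.032727, 1/5 · 0.3 = 0.06, 1/5 · 0.26515 = 0.05303, 1/5 · 0.2 = 0.04, 1/5 · 0.16667 = 0.033333; summing to 0.21909.
So P(box D | data) = (0.04) / (0.21909) = 0.18257.

0.1826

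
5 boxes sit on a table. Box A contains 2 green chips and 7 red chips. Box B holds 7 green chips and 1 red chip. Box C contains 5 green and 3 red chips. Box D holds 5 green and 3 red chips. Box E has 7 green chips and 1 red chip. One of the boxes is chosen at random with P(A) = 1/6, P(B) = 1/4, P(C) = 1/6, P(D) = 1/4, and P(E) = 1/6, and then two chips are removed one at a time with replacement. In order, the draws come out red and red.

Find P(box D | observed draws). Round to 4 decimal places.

Compute the likelihood of the observed sequence for each case: P(data | box A) = (7/9)(7/9) = 0.60494; P(data | box B) = (1/8)(1/8) = 0.015625; P(data | box C) = (3/8)(3/8) = 0.14062; P(data | box D) = (3/8)(3/8) = 0.14062; P(data | box E) = (1/8)(1/8) = 0.015625.
Multiplying each by its prior: 1/6 · 0.60494 = 0.10082, 1/4 · 0.015625 = 0.0039062, 1/6 · 0.14062 = 0.023438, 1/4 · 0.14062 = 0.035156, 1/6 · 0.015625 = 0.0026042; with total 0.16593.
By Bayes' rule, P(box D | data) = (0.035156) / (0.16593) = 0.21188.

0.2119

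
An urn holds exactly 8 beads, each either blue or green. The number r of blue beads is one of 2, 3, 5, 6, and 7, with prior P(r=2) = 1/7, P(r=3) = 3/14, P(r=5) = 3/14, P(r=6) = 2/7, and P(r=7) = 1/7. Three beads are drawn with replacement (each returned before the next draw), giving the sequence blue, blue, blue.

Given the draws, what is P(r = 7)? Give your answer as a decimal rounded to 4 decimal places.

The likelihood of the observed sequence under each hypothesis: P(data | r = 2) = (2/8)(2/8)(2/8) = 0.015625; P(data | r = 3) = (3/8)(3/8)(3/8) = 0.052734; P(data | r = 5) = (5/8)(5/8)(5/8) = 0.24414; P(data | r = 6) = (6/8)(6/8)(6/8) = 0.42188; P(data | r = 7) = (7/8)(7/8)(7/8) = 0.66992.
The prior-weighted likelihoods are 1/7 · 0.015625 = 0.0022321, 3/14 · 0.052734 = 0.0113, 3/14 · 0.24414 = 0.052316, 2/7 · 0.42188 = 0.12054, 1/7 · 0.66992 = 0.095703; summing to 0.28209.
So P(r = 7 | data) = (0.095703) / (0.28209) = 0.33927.

0.3393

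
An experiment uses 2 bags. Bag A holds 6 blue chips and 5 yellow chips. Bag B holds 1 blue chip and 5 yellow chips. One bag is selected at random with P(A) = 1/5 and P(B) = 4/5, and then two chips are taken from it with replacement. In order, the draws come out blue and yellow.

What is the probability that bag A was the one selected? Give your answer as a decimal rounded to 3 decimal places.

For each hypothesis, P(data | H) works out to: P(data | bag A) = (6/11)(5/11) = 0.24793; P(data | bag B) = (1/6)(5/6) = 0.13889.
The prior-weighted likelihoods are 1/5 · 0.24793 = 0.049587, 4/5 · 0.13889 = 0.11111; summing to 0.1607.
Hence P(bag A | data) = (0.049587) / (0.1607) = 0.30857.

0.309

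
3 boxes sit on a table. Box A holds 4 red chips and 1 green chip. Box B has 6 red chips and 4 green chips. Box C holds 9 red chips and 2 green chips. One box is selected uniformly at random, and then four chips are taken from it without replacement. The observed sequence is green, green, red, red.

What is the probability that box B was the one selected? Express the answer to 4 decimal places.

The likelihood of the observed sequence under each hypothesis: P(data | box A) = (1/5)(0/4) = 0; P(data | box B) = (4/10)(3/9)(6/8)(5/7) = 1/14; P(data | box C) = (2/11)(1/10)(9/9)(8/8) = 1/55.
Weighting by the prior gives 1/3 · 0 = 0, 1/3 · 1/14 = 1/42, 1/3 · 1/55 = 1/165; with total 23/770.
Hence P(box B | data) = (1/42) / (23/770) = 55/69.

0.7971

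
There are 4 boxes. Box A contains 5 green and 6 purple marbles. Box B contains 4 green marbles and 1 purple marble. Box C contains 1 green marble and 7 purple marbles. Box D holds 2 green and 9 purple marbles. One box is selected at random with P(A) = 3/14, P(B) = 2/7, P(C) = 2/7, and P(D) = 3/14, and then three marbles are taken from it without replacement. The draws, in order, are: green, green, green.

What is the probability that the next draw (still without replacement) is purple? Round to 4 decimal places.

Compute the likelihood of the observed sequence for each case: P(data | box A) = (5/11)(4/10)(3/9) = 2/33; P(data | box B) = (4/5)(3/4)(2/3) = 2/5; P(data | box C) = (1/8)(0/7) = 0; P(data | box D) = (2/11)(1/10)(0/9) = 0.
The prior-weighted likelihoods are 3/14 · 2/33 = 1/77, 2/7 · 2/5 = 4/35, 2/7 · 0 = 0, 3/14 · 0 = 0; these sum to 7/55.
Normalising, the posterior is P(box A | data) = 5/49, P(box B | data) = 44/49, P(box C | data) = 0, P(box D | data) = 0.
Averaging over the posterior, P(purple next | data) = (3/4)(5/49) + (1/2)(44/49) = 103/196.

0.5255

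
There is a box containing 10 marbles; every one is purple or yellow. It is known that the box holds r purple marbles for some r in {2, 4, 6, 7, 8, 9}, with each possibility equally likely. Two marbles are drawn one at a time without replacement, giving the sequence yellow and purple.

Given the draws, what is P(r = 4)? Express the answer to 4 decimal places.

0.2182

Compute the likelihood of the observed sequence for each case: P(data | r = 2) = (8/10)(2/9) = 8/45; P(data | r = 4) = (6/10)(4/9) = 4/15; P(data | r = 6) = (4/10)(6/9) = 4/15; P(data | r = 7) = (3/10)(7/9) = 7/30; P(data | r = 8) = (2/10)(8/9) = 8/45; P(data | r = 9) = (1/10)(9/9) = 1/10.
Multiplying each by its prior: 1/6 · 8/45 = 4/135, 1/6 · 4/15 = 2/45, 1/6 · 4/15 = 2/45, 1/6 · 7/30 = 7/180, 1/6 · 8/45 = 4/135, 1/6 · 1/10 = 1/60; summing to 11/54.
Therefore the posterior P(r = 4 | data) = (2/45) / (11/54) = 12/55.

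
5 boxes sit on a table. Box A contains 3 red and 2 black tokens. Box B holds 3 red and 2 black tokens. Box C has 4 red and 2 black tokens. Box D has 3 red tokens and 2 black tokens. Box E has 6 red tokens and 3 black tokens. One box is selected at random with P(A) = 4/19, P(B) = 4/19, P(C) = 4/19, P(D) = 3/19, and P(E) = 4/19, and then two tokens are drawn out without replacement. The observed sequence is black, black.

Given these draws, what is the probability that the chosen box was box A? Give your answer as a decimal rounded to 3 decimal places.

0.235

Compute the likelihood of the observed sequence for each case: P(data | box A) = (2/5)(1/4) = 1/10; P(data | box B) = (2/5)(1/4) = 1/10; P(data | box C) = (2/6)(1/5) = 1/15; P(data | box D) = (2/5)(1/4) = 1/10; P(data | box E) = (3/9)(2/8) = 1/12.
The prior-weighted likelihoods are 4/19 · 1/10 = 2/95, 4/19 · 1/10 = 2/95, 4/19 · 1/15 = 4/285, 3/19 · 1/10 = 3/190, 4/19 · 1/12 = 1/57; summing to 17/190.
Hence P(box A | data) = (2/95) / (17/190) = 4/17.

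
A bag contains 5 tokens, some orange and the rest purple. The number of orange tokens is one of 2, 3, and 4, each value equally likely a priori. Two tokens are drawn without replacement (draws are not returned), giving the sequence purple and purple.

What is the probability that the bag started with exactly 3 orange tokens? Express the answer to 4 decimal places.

For each hypothesis, P(data | H) works out to: P(data | r = 2) = (3/5)(2/4) = 3/10; P(data | r = 3) = (2/5)(1/4) = 1/10; P(data | r = 4) = (1/5)(0/4) = 0.
Weighting by the prior gives 1/3 · 3/10 = 1/10, 1/3 · 1/10 = 1/30, 1/3 · 0 = 0; summing to 2/15.
Hence P(r = 3 | data) = (1/30) / (2/15) = 1/4.

0.2500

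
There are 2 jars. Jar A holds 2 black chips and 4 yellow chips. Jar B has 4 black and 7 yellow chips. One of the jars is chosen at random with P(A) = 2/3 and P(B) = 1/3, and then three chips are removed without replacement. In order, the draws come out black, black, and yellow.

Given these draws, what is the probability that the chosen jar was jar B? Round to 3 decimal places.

Under each hypothesis, the probability of the observed sequence is: P(data | jar A) = (2/6)(1/5)(4/4) = 1/15; P(data | jar B) = (4/11)(3/10)(7/9) = 14/165.
The prior-weighted likelihoods are 2/3 · 1/15 = 2/45, 1/3 · 14/165 = 14/495; with total 4/55.
By Bayes' rule, P(jar B | data) = (14/495) / (4/55) = 7/18.

0.389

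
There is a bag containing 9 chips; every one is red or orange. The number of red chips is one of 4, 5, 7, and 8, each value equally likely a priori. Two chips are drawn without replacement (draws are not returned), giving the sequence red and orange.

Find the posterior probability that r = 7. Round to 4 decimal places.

For each hypothesis, P(data | H) works out to: P(data | r = 4) = (4/9)(5/8) = 5/18; P(data | r = 5) = (5/9)(4/8) = 5/18; P(data | r = 7) = (7/9)(2/8) = 7/36; P(data | r = 8) = (8/9)(1/8) = 1/9.
The prior-weighted likelihoods are 1/4 · 5/18 = 5/72, 1/4 · 5/18 = 5/72, 1/4 · 7/36 = 7/144, 1/4 · 1/9 = 1/36; summing to 31/144.
Therefore the posterior P(r = 7 | data) = (7/144) / (31/144) = 7/31.

0.2258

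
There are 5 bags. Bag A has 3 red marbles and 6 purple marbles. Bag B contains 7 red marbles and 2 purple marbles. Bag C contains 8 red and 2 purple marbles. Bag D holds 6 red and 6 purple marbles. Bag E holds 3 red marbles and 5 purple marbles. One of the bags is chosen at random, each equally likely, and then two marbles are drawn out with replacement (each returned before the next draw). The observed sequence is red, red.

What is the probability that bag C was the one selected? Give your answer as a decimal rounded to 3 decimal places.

0.366

The likelihood of the observed sequence under each hypothesis: P(data | bag A) = (3/9)(3/9) = 0.11111; P(data | bag B) = (7/9)(7/9) = 0.60494; P(data | bag C) = (8/10)(8/10) = 0.64; P(data | bag D) = (6/12)(6/12) = 0.25; P(data | bag E) = (3/8)(3/8) = 0.14062.
Multiplying each by its prior: 1/5 · 0.11111 = 0.022222, 1/5 · 0.60494 = 0.12099, 1/5 · 0.64 = 0.128, 1/5 · 0.25 = 0.05, 1/5 · 0.14062 = 0.028125; with total 0.34933.
So P(bag C | data) = (0.128) / (0.34933) = 0.36641.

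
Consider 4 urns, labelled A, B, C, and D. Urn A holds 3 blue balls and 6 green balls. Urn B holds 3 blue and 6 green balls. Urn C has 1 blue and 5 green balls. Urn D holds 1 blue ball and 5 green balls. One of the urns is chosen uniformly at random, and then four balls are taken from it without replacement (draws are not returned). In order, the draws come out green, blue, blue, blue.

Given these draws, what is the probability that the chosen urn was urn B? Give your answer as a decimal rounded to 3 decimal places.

0.500

The likelihood of the observed sequence under each hypothesis: P(data | urn A) = (6/9)(3/8)(2/7)(1/6) = 1/84; P(data | urn B) = (6/9)(3/8)(2/7)(1/6) = 1/84; P(data | urn C) = (5/6)(1/5)(0/4) = 0; P(data | urn D) = (5/6)(1/5)(0/4) = 0.
The prior-weighted likelihoods are 1/4 · 1/84 = 1/336, 1/4 · 1/84 = 1/336, 1/4 · 0 = 0, 1/4 · 0 = 0; summing to 1/168.
By Bayes' rule, P(urn B | data) = (1/336) / (1/168) = 1/2.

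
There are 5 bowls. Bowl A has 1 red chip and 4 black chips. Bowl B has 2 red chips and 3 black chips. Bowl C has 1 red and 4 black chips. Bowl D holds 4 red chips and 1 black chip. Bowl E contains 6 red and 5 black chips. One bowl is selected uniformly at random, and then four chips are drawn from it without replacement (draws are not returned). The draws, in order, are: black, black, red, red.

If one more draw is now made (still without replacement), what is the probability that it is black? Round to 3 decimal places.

For each hypothesis, P(data | H) works out to: P(data | bowl A) = (4/5)(3/4)(1/3)(0/2) = 0; P(data | bowl B) = (3/5)(2/4)(2/3)(1/2) = 1/10; P(data | bowl C) = (4/5)(3/4)(1/3)(0/2) = 0; P(data | bowl D) = (1/5)(0/4) = 0; P(data | bowl E) = (5/11)(4/10)(6/9)(5/8) = 5/66.
Weighting by the prior gives 1/5 · 0 = 0, 1/5 · 1/10 = 1/50, 1/5 · 0 = 0, 1/5 · 0 = 0, 1/5 · 5/66 = 1/66; summing to 29/825.
Normalising, the posterior is P(bowl A | data) = 0, P(bowl B | data) = 33/58, P(bowl C | data) = 0, P(bowl D | data) = 0, P(bowl E | data) = 25/58.
The predictive probability is P(black next | data) = (1)(33/58) + (3/7)(25/58) = 153/203.

0.754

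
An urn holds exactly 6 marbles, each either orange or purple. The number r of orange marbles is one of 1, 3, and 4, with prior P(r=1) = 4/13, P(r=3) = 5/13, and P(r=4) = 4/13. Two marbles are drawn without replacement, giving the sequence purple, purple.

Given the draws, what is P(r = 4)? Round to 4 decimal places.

0.0678

For each hypothesis, P(data | H) works out to: P(data | r = 1) = (5/6)(4/5) = 2/3; P(data | r = 3) = (3/6)(2/5) = 1/5; P(data | r = 4) = (2/6)(1/5) = 1/15.
Multiplying each by its prior: 4/13 · 2/3 = 8/39, 5/13 · 1/5 = 1/13, 4/13 · 1/15 = 4/195; summing to 59/195.
Therefore the posterior P(r = 4 | data) = (4/195) / (59/195) = 4/59.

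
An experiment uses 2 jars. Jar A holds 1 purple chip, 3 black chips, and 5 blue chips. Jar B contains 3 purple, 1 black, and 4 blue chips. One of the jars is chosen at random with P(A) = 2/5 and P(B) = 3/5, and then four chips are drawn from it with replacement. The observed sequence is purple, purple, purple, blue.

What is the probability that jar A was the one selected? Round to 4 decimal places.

0.0189

Compute the likelihood of the observed sequence for each case: P(data | jar A) = (1/9)(1/9)(1/9)(5/9) = 0.00076208; P(data | jar B) = (3/8)(3/8)(3/8)(4/8) = 0.026367.
Multiplying each by its prior: 2/5 · 0.00076208 = 0.00030483, 3/5 · 0.026367 = 0.01582; with total 0.016125.
So P(jar A | data) = (0.00030483) / (0.016125) = 0.018904.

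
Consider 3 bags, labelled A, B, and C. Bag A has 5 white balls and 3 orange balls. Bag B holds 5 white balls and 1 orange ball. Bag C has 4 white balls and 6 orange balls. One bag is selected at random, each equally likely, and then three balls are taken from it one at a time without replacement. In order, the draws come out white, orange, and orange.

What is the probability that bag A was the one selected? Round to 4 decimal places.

0.3488

Compute the likelihood of the observed sequence for each case: P(data | bag A) = (5/8)(3/7)(2/6) = 5/56; P(data | bag B) = (5/6)(1/5)(0/4) = 0; P(data | bag C) = (4/10)(6/9)(5/8) = 1/6.
Weighting by the prior gives 1/3 · 5/56 = 5/168, 1/3 · 0 = 0, 1/3 · 1/6 = 1/18; these sum to 43/504.
By Bayes' rule, P(bag A | data) = (5/168) / (43/504) = 15/43.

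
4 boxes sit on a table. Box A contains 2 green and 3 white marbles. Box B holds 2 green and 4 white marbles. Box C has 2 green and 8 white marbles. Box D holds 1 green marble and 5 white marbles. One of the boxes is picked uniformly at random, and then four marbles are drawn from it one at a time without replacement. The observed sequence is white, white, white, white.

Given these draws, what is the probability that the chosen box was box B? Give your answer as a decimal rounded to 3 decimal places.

Compute the likelihood of the observed sequence for each case: P(data | box A) = (3/5)(2/4)(1/3)(0/2) = 0; P(data | box B) = (4/6)(3/5)(2/4)(1/3) = 1/15; P(data | box C) = (8/10)(7/9)(6/8)(5/7) = 1/3; P(data | box D) = (5/6)(4/5)(3/4)(2/3) = 1/3.
Multiplying each by its prior: 1/4 · 0 = 0, 1/4 · 1/15 = 1/60, 1/4 · 1/3 = 1/12, 1/4 · 1/3 = 1/12; with total 11/60.
Therefore the posterior P(box B | data) = (1/60) / (11/60) = 1/11.

0.091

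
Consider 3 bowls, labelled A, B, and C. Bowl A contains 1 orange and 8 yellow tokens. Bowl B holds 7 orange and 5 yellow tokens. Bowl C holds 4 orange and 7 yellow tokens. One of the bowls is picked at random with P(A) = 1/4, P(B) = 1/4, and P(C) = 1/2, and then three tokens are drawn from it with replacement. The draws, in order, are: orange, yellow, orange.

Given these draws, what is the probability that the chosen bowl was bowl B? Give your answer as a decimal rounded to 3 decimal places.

Under each hypothesis, the probability of the observed sequence is: P(data | bowl A) = (1/9)(8/9)(1/9) = 0.010974; P(data | bowl B) = (7/12)(5/12)(7/12) = 0.14178; P(data | bowl C) = (4/11)(7/11)(4/11) = 0.084147.
Weighting by the prior gives 1/4 · 0.010974 = 0.0027435, 1/4 · 0.14178 = 0.035446, 1/2 · 0.084147 = 0.042074; these sum to 0.080263.
Hence P(bowl B | data) = (0.035446) / (0.080263) = 0.44162.

0.442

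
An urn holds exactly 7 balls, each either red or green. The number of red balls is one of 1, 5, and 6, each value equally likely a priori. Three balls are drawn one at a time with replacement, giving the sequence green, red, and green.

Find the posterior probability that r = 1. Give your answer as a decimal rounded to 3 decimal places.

0.581

Under each hypothesis, the probability of the observed sequence is: P(data | r = 1) = (6/7)(1/7)(6/7) = 0.10496; P(data | r = 5) = (2/7)(5/7)(2/7) = 0.058309; P(data | r = 6) = (1/7)(6/7)(1/7) = 0.017493.
Weighting by the prior gives 1/3 · 0.10496 = 0.034985, 1/3 · 0.058309 = 0.019436, 1/3 · 0.017493 = 0.0058309; summing to 0.060253.
Hence P(r = 1 | data) = (0.034985) / (0.060253) = 0.58065.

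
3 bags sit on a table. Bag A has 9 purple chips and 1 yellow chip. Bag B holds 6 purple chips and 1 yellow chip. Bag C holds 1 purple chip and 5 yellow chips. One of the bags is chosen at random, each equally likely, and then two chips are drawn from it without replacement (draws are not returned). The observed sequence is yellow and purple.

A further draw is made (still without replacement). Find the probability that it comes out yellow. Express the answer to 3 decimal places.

0.407

For each hypothesis, P(data | H) works out to: P(data | bag A) = (1/10)(9/9) = 1/10; P(data | bag B) = (1/7)(6/6) = 1/7; P(data | bag C) = (5/6)(1/5) = 1/6.
Weighting by the prior gives 1/3 · 1/10 = 1/30, 1/3 · 1/7 = 1/21, 1/3 · 1/6 = 1/18; with total 43/315.
The posterior is then P(bag A | data) = 21/86, P(bag B | data) = 15/43, P(bag C | data) = 35/86.
So P(yellow next | data) = Σ P(yellow next | H) P(H | data) = (0)(21/86) + (0)(15/43) + (1)(35/86) = 35/86.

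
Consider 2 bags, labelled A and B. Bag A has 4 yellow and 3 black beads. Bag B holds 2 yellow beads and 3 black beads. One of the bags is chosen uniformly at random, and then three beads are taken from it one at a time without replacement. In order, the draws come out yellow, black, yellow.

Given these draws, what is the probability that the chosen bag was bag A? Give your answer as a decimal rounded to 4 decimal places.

0.6316

Compute the likelihood of the observed sequence for each case: P(data | bag A) = (4/7)(3/6)(3/5) = 6/35; P(data | bag B) = (2/5)(3/4)(1/3) = 1/10.
Weighting by the prior gives 1/2 · 6/35 = 3/35, 1/2 · 1/10 = 1/20; with total 19/140.
Hence P(bag A | data) = (3/35) / (19/140) = 12/19.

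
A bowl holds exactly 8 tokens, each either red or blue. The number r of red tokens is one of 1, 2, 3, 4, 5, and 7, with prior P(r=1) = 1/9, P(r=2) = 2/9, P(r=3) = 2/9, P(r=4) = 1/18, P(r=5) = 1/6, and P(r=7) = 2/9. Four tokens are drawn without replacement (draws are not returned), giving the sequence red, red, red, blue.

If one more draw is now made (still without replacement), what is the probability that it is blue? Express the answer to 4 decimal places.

0.2895

For each hypothesis, P(data | H) works out to: P(data | r = 1) = (1/8)(0/7) = 0; P(data | r = 2) = (2/8)(1/7)(0/6) = 0; P(data | r = 3) = (3/8)(2/7)(1/6)(5/5) = 1/56; P(data | r = 4) = (4/8)(3/7)(2/6)(4/5) = 2/35; P(data | r = 5) = (5/8)(4/7)(3/6)(3/5) = 3/28; P(data | r = 7) = (7/8)(6/7)(5/6)(1/5) = 1/8.
Weighting by the prior gives 1/9 · 0 = 0, 2/9 · 0 = 0, 2/9 · 1/56 = 1/252, 1/18 · 2/35 = 1/315, 1/6 · 3/28 = 1/56, 2/9 · 1/8 = 1/36; with total 19/360.
Normalising, the posterior is P(r = 1 | data) = 0, P(r = 2 | data) = 0, P(r = 3 | data) = 10/133, P(r = 4 | data) = 8/133, P(r = 5 | data) = 45/133, P(r = 7 | data) = 10/19.
Averaging over the posterior, P(blue next | data) = (1)(10/133) + (3/4)(8/133) + (1/2)(45/133) + (0)(10/19) = 11/38.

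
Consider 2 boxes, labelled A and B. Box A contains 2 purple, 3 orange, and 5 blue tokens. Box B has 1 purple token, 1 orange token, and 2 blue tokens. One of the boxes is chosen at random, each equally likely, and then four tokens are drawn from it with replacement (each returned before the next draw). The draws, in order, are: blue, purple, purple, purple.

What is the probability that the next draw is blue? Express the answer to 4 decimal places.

0.5000

The likelihood of the observed sequence under each hypothesis: P(data | box A) = (5/10)(2/10)(2/10)(2/10) = 0.004; P(data | box B) = (2/4)(1/4)(1/4)(1/4) = 0.0078125.
The prior-weighted likelihoods are 1/2 · 0.004 = 0.002, 1/2 · 0.0078125 = 0.0039062; summing to 0.0059063.
Dividing through by the total gives posterior P(box A | data) = 0.33862, P(box B | data) = 0.66138.
The predictive probability is P(blue next | data) = (1/2)(0.33862) + (1/2)(0.66138) = 0.5.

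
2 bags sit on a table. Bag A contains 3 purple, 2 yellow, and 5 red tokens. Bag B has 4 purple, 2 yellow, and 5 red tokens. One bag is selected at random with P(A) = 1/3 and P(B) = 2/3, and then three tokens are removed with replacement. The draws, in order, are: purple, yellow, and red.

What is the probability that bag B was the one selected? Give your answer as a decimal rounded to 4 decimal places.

0.6671

Compute the likelihood of the observed sequence for each case: P(data | bag A) = (3/10)(2/10)(5/10) = 0.03; P(data | bag B) = (4/11)(2/11)(5/11) = 0.030053.
Weighting by the prior gives 1/3 · 0.03 = 0.01, 2/3 · 0.030053 = 0.020035; these sum to 0.030035.
By Bayes' rule, P(bag B | data) = (0.020035) / (0.030035) = 0.66706.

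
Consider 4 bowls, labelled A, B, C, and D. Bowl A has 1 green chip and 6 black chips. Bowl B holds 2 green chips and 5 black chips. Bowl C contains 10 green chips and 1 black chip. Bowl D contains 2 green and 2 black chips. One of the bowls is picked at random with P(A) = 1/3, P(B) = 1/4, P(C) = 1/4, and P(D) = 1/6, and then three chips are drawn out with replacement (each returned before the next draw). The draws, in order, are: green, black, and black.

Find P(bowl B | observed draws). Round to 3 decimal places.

Under each hypothesis, the probability of the observed sequence is: P(data | bowl A) = (1/7)(6/7)(6/7) = 0.10496; P(data | bowl B) = (2/7)(5/7)(5/7) = 0.14577; P(data | bowl C) = (10/11)(1/11)(1/11) = 0.0075131; P(data | bowl D) = (2/4)(2/4)(2/4) = 0.125.
Multiplying each by its prior: 1/3 · 0.10496 = 0.034985, 1/4 · 0.14577 = 0.036443, 1/4 · 0.0075131 = 0.0018783, 1/6 · 0.125 = 0.020833; these sum to 0.09414.
Therefore the posterior P(bowl B | data) = (0.036443) / (0.09414) = 0.38712.

0.387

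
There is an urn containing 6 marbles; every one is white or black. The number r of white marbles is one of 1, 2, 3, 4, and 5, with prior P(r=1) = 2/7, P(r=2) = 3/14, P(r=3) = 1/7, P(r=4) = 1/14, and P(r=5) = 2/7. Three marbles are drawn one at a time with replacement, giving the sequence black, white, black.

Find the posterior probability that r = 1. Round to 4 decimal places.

0.3497

The likelihood of the observed sequence under each hypothesis: P(data | r = 1) = (5/6)(1/6)(5/6) = 0.11574; P(data | r = 2) = (4/6)(2/6)(4/6) = 0.14815; P(data | r = 3) = (3/6)(3/6)(3/6) = 0.125; P(data | r = 4) = (2/6)(4/6)(2/6) = 0.074074; P(data | r = 5) = (1/6)(5/6)(1/6) = 0.023148.
The prior-weighted likelihoods are 2/7 · 0.11574 = 0.033069, 3/14 · 0.14815 = 0.031746, 1/7 · 0.125 = 0.017857, 1/14 · 0.074074 = 0.005291, 2/7 · 0.023148 = 0.0066138; summing to 0.094577.
By Bayes' rule, P(r = 1 | data) = (0.033069) / (0.094577) = 0.34965.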